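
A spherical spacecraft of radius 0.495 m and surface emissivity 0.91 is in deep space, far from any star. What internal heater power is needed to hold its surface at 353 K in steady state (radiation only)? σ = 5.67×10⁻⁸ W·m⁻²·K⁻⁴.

P ≈ 2470 W

P = εσ·4πr²·T⁴.
4πr² = 3.079 m²; T⁴ = 1.553×10¹⁰ K⁴.
P = 0.91·5.67×10⁻⁸·3.079·1.553×10¹⁰.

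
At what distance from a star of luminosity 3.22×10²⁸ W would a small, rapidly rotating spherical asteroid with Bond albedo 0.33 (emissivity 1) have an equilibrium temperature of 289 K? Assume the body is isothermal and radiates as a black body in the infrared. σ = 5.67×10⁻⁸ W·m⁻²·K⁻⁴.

For an isothermal black-emitting sphere, (1−a)S·πr² = σ·4πr²·T⁴ ⇒ S = 4σT⁴/(1−a).
S = 4·5.67×10⁻⁸·(289)⁴/0.670 = 2361 W/m².
Flux falls as S = L/(4πd²), so d = √(L/(4πS)) = √(3.22×10²⁸/(4π·2361)).

d ≈ 1.04×10¹² m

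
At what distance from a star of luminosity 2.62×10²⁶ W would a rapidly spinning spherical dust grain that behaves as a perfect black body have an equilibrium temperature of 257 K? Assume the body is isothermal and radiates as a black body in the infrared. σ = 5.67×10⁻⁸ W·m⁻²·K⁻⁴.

d ≈ 1.45×10¹¹ m

For an isothermal black-emitting sphere, (1−a)S·πr² = σ·4πr²·T⁴ ⇒ S = 4σT⁴/(1−a).
S = 4·5.67×10⁻⁸·(257)⁴/1.00 = 989.4 W/m².
Flux falls as S = L/(4πd²), so d = √(L/(4πS)) = √(2.62×10²⁶/(4π·989.4)).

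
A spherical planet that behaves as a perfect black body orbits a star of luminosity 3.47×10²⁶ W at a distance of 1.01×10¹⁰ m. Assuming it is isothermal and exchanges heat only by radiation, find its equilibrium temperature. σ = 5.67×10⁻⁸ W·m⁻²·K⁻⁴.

T ≈ 1050 K

First find the stellar flux at distance d: S = L/(4πd²) = 3.47×10²⁶/(4π·(1.01×10¹⁰)²) = 2.707×10⁵ W/m².
For an isothermal sphere, absorbed (1−a)S·πr² = emitted σ·4πr²·T⁴, so T⁴ = (1−a)S/(4σ).
T⁴ = 1.00·2.707×10⁵/(4·5.67×10⁻⁸) = 1.194×10¹² K⁴.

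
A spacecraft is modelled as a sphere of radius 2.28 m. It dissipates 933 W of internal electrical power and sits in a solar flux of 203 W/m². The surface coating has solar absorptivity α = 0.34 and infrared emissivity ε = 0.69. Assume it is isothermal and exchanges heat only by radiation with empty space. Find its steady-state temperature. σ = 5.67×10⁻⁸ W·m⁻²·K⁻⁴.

At steady state, absorbed solar power + internal power = radiated power.
Absorbed: α·S·A_cross = 0.34·203·16.33 = 1127 W (cross-section πr²).
Total input = 1127 + 933 = 2060 W.
Radiated: εσ·A_surf·T⁴ with A_surf = 4πr² = 65.33 m².
T⁴ = 2060/(0.69·5.67×10⁻⁸·65.33) = 8.061×10⁸ K⁴.

T ≈ 168 K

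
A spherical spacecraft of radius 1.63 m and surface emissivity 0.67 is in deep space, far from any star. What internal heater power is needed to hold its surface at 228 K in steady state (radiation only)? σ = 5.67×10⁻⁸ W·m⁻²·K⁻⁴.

P = εσ·4πr²·T⁴.
4πr² = 33.39 m²; T⁴ = 2.702×10⁹ K⁴.
P = 0.67·5.67×10⁻⁸·33.39·2.702×10⁹.

P ≈ 3430 W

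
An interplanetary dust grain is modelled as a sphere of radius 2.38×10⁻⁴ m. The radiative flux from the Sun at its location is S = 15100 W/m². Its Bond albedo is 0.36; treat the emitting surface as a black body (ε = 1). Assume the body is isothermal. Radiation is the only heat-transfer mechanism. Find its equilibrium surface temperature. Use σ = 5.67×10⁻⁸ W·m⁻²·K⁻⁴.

T ≈ 454 K

At equilibrium, absorbed power = emitted power.
Absorbing cross-section = πr² = 1.780×10⁻⁷ m²; emitting surface = 4πr² = 7.118×10⁻⁷ m² (ratio 4).
(1−a)S·A_cross = εσ·A_surf·T⁴  ⇒  T⁴ = (1−a)S/(4σ).
T⁴ = 0.640·15100/(4·5.67×10⁻⁸) = 4.261×10¹⁰ K⁴.
T = (4.261×10¹⁰)^(1/4).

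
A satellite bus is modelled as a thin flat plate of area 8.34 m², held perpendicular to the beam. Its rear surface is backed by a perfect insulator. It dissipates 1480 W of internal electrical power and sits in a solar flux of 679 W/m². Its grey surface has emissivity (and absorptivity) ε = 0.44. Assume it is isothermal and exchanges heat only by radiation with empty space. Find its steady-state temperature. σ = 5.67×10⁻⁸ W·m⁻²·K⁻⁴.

At steady state, absorbed solar power + internal power = radiated power.
Absorbed: α·S·A_cross = 0.44·679·8.340 = 2492 W (cross-section A).
Total input = 2492 + 1480 = 3972 W.
Radiated: εσ·A_surf·T⁴ with A_surf = A = 8.340 m².
T⁴ = 3972/(0.44·5.67×10⁻⁸·8.340) = 1.909×10¹⁰ K⁴.

T ≈ 372 K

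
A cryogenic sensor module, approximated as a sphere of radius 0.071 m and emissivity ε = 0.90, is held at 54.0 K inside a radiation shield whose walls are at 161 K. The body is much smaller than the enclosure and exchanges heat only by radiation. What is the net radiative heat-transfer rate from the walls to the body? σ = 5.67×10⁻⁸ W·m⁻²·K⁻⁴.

P_net ≈ 2.14 W

For a small grey body in a large enclosure: P_net = εσA(T_body⁴ − T_wall⁴).
A = 4πr² = 0.06335 m²; T_body⁴ − T_wall⁴ = 8.503×10⁶ − 6.719×10⁸ = -6.634×10⁸ K⁴.
|P_net| = 0.90·5.67×10⁻⁸·0.06335·6.634×10⁸.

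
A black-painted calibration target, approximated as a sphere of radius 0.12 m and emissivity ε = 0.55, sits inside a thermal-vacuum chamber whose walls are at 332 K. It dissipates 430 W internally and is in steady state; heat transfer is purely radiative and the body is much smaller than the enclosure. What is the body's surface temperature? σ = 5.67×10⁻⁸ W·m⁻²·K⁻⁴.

T ≈ 545 K

For a small grey body in a large enclosure, net radiated power = εσA(T⁴ − T_w⁴).
Steady state: P = εσA(T⁴ − T_w⁴) with A = 4πr² = 0.1810 m².
T⁴ = P/(εσA) + T_w⁴ = 430/(0.55·5.67×10⁻⁸·0.1810) + (332)⁴
    = 7.620×10¹⁰ + 1.215×10¹⁰ = 8.835×10¹⁰ K⁴.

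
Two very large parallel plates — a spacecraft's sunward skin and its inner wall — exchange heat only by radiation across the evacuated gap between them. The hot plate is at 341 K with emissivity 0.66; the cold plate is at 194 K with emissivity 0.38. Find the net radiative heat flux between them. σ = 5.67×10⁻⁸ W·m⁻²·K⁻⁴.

q ≈ 218 W/m²

For two infinite grey parallel plates, q = σ(T₁⁴ − T₂⁴)/(1/ε₁ + 1/ε₂ − 1).
T₁⁴ − T₂⁴ = 1.352×10¹⁰ − 1.416×10⁹ = 1.210×10¹⁰ K⁴.
1/ε₁ + 1/ε₂ − 1 = 1.515 + 2.632 − 1 = 3.147.
q = 5.67×10⁻⁸ × 1.210×10¹⁰ / 3.147.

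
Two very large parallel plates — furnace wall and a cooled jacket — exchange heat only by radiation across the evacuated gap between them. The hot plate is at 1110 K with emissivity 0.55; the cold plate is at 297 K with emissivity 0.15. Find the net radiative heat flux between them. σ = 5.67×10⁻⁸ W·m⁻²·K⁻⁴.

q ≈ 11400 W/m²

For two infinite grey parallel plates, q = σ(T₁⁴ − T₂⁴)/(1/ε₁ + 1/ε₂ − 1).
T₁⁴ − T₂⁴ = 1.518×10¹² − 7.781×10⁹ = 1.510×10¹² K⁴.
1/ε₁ + 1/ε₂ − 1 = 1.818 + 6.667 − 1 = 7.485.
q = 5.67×10⁻⁸ × 1.510×10¹² / 7.485.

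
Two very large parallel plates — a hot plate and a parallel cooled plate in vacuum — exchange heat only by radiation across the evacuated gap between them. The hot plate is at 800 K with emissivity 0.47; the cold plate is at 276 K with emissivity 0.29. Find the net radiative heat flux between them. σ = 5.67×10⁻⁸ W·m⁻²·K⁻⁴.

q ≈ 5000 W/m²

For two infinite grey parallel plates, q = σ(T₁⁴ − T₂⁴)/(1/ε₁ + 1/ε₂ − 1).
T₁⁴ − T₂⁴ = 4.096×10¹¹ − 5.803×10⁹ = 4.038×10¹¹ K⁴.
1/ε₁ + 1/ε₂ − 1 = 2.128 + 3.448 − 1 = 4.576.
q = 5.67×10⁻⁸ × 4.038×10¹¹ / 4.576.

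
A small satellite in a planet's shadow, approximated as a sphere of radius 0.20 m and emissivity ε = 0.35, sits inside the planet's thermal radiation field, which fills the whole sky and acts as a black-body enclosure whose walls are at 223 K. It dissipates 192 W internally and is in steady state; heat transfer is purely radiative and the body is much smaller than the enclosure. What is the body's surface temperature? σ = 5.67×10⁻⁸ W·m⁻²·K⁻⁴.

For a small grey body in a large enclosure, net radiated power = εσA(T⁴ − T_w⁴).
Steady state: P = εσA(T⁴ − T_w⁴) with A = 4πr² = 0.5027 m².
T⁴ = P/(εσA) + T_w⁴ = 192/(0.35·5.67×10⁻⁸·0.5027) + (223)⁴
    = 1.925×10¹⁰ + 2.473×10⁹ = 2.172×10¹⁰ K⁴.

T ≈ 384 K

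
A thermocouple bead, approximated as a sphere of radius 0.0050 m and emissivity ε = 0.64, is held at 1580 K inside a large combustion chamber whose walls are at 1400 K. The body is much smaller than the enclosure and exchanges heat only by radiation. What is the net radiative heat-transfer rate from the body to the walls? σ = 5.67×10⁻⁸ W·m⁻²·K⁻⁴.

P_net ≈ 27.3 W

For a small grey body in a large enclosure: P_net = εσA(T_body⁴ − T_wall⁴).
A = 4πr² = 3.142×10⁻⁴ m²; T_body⁴ − T_wall⁴ = 6.232×10¹² − 3.842×10¹² = 2.390×10¹² K⁴.
|P_net| = 0.64·5.67×10⁻⁸·3.142×10⁻⁴·2.390×10¹².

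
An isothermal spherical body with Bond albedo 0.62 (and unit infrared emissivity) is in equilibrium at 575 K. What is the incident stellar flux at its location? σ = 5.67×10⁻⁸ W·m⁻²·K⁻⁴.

S ≈ 65200 W/m²

(1−a)S·πr² = σ·4πr²·T⁴ ⇒ S = 4σT⁴/(1−a).
S = 4·5.67×10⁻⁸·1.093×10¹¹/0.380.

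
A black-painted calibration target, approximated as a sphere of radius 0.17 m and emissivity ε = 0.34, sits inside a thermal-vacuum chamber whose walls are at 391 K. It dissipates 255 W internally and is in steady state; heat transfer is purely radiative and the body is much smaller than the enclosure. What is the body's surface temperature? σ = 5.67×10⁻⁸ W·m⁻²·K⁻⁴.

For a small grey body in a large enclosure, net radiated power = εσA(T⁴ − T_w⁴).
Steady state: P = εσA(T⁴ − T_w⁴) with A = 4πr² = 0.3632 m².
T⁴ = P/(εσA) + T_w⁴ = 255/(0.34·5.67×10⁻⁸·0.3632) + (391)⁴
    = 3.642×10¹⁰ + 2.337×10¹⁰ = 5.980×10¹⁰ K⁴.

T ≈ 495 K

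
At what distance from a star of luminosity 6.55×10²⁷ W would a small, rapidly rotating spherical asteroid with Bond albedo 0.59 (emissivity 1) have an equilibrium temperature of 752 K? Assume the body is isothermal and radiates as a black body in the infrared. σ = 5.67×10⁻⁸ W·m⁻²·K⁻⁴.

d ≈ 5.43×10¹⁰ m

For an isothermal black-emitting sphere, (1−a)S·πr² = σ·4πr²·T⁴ ⇒ S = 4σT⁴/(1−a).
S = 4·5.67×10⁻⁸·(752)⁴/0.410 = 1.769×10⁵ W/m².
Flux falls as S = L/(4πd²), so d = √(L/(4πS)) = √(6.55×10²⁷/(4π·1.769×10⁵)).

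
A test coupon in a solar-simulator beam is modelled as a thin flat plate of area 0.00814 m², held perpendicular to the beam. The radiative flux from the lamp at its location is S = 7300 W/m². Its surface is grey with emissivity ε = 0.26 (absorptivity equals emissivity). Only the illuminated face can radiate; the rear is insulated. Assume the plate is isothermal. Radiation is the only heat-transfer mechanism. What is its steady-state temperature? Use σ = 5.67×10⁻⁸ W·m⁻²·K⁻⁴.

At equilibrium, absorbed power = emitted power.
Absorbing cross-section = A = 0.008140 m²; emitting surface = A = 0.008140 m² (ratio 1).
εS·A_cross = εσ·A_surf·T⁴  ⇒  T⁴ = S/(1σ)   (ε cancels).
T⁴ = 7300/(1·5.67×10⁻⁸) = 1.287×10¹¹ K⁴.
T = (1.287×10¹¹)^(1/4).

T ≈ 599 K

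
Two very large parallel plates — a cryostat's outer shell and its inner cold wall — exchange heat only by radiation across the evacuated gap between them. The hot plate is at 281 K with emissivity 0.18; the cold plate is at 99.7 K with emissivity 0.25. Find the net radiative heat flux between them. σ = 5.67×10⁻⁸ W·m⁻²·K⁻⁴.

q ≈ 40.7 W/m²

For two infinite grey parallel plates, q = σ(T₁⁴ − T₂⁴)/(1/ε₁ + 1/ε₂ − 1).
T₁⁴ − T₂⁴ = 6.235×10⁹ − 9.881×10⁷ = 6.136×10⁹ K⁴.
1/ε₁ + 1/ε₂ − 1 = 5.556 + 4.000 − 1 = 8.556.
q = 5.67×10⁻⁸ × 6.136×10⁹ / 8.556.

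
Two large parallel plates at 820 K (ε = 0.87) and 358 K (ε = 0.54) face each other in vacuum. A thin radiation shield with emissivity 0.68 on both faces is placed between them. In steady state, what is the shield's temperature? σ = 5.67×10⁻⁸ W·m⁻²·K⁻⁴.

In steady state the net flux on the hot side equals that on the cold side.
σ(T₁⁴−T_s⁴)/D₁ = σ(T_s⁴−T₂⁴)/D₂, with D₁ = 1/ε₁+1/ε_s−1 = 1.620, D₂ = 1/ε_s+1/ε₂−1 = 2.322.
Solve for T_s⁴: T_s⁴ = (D₂·T₁⁴ + D₁·T₂⁴)/(D₁+D₂) = 2.731×10¹¹ K⁴.

T_s ≈ 723 K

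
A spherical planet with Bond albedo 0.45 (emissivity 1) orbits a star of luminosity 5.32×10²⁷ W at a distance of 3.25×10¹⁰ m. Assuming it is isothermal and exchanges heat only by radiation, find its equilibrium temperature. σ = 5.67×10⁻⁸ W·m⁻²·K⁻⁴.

First find the stellar flux at distance d: S = L/(4πd²) = 5.32×10²⁷/(4π·(3.25×10¹⁰)²) = 4.008×10⁵ W/m².
For an isothermal sphere, absorbed (1−a)S·πr² = emitted σ·4πr²·T⁴, so T⁴ = (1−a)S/(4σ).
T⁴ = 0.550·4.008×10⁵/(4·5.67×10⁻⁸) = 9.720×10¹¹ K⁴.

T ≈ 993 K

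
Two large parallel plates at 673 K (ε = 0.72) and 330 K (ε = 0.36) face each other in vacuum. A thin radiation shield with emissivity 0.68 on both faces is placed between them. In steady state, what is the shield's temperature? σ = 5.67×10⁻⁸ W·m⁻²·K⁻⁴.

T_s ≈ 606 K

In steady state the net flux on the hot side equals that on the cold side.
σ(T₁⁴−T_s⁴)/D₁ = σ(T_s⁴−T₂⁴)/D₂, with D₁ = 1/ε₁+1/ε_s−1 = 1.859, D₂ = 1/ε_s+1/ε₂−1 = 3.248.
Solve for T_s⁴: T_s⁴ = (D₂·T₁⁴ + D₁·T₂⁴)/(D₁+D₂) = 1.348×10¹¹ K⁴.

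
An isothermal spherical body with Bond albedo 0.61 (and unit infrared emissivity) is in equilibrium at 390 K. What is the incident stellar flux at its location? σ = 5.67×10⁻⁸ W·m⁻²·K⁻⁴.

S ≈ 13500 W/m²

(1−a)S·πr² = σ·4πr²·T⁴ ⇒ S = 4σT⁴/(1−a).
S = 4·5.67×10⁻⁸·2.313×10¹⁰/0.390.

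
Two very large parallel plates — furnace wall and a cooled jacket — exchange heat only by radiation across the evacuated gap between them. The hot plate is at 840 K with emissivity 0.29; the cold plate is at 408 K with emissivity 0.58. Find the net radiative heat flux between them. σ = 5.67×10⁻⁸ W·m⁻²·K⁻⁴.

q ≈ 6390 W/m²

For two infinite grey parallel plates, q = σ(T₁⁴ − T₂⁴)/(1/ε₁ + 1/ε₂ − 1).
T₁⁴ − T₂⁴ = 4.979×10¹¹ − 2.771×10¹⁰ = 4.702×10¹¹ K⁴.
1/ε₁ + 1/ε₂ − 1 = 3.448 + 1.724 − 1 = 4.172.
q = 5.67×10⁻⁸ × 4.702×10¹¹ / 4.172.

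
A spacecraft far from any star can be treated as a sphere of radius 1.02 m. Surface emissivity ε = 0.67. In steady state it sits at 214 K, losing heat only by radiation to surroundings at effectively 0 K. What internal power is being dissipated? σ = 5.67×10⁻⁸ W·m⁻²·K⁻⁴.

P ≈ 1040 W

Steady state: P = εσA T⁴.
A = 4πr² = 13.07 m²; T⁴ = (214)⁴ = 2.097×10⁹ K⁴.
P = 0.67 × 5.67×10⁻⁸ × 13.07 × 2.097×10⁹.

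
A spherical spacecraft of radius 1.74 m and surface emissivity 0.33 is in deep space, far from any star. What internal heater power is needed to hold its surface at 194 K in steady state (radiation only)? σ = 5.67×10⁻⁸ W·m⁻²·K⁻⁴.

P = εσ·4πr²·T⁴.
4πr² = 38.05 m²; T⁴ = 1.416×10⁹ K⁴.
P = 0.33·5.67×10⁻⁸·38.05·1.416×10⁹.

P ≈ 1010 W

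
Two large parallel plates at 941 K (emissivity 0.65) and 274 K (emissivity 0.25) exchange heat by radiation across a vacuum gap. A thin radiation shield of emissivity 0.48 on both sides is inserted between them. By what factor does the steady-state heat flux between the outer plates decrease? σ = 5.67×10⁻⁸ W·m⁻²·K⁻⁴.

factor ≈ 1.70

Without shield: q₀ = σΔ(T⁴)/(1/ε₁+1/ε₂−1) with denominator 4.538.
With shield the two gaps are in series; the resistances add: (1/ε₁+1/ε_s−1)+(1/ε_s+1/ε₂−1) = 2.622+5.083 = 7.705.
Heat-flux ratio q₀/q = 7.705/4.538.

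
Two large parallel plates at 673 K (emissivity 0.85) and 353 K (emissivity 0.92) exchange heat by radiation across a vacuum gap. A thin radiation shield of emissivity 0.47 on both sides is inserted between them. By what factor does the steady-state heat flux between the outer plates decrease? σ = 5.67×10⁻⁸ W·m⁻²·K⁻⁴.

factor ≈ 3.58

Without shield: q₀ = σΔ(T⁴)/(1/ε₁+1/ε₂−1) with denominator 1.263.
With shield the two gaps are in series; the resistances add: (1/ε₁+1/ε_s−1)+(1/ε_s+1/ε₂−1) = 2.304+2.215 = 4.519.
Heat-flux ratio q₀/q = 4.519/1.263.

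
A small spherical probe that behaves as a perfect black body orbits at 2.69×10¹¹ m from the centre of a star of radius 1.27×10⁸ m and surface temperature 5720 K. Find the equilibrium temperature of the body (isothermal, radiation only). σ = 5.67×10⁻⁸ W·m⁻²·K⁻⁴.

The star's surface emits σT_*⁴; at distance d the flux is S = σT_*⁴(R_*/d)².
S = 5.67×10⁻⁸·(5720)⁴·(1.27×10⁸/2.69×10¹¹)² = 13.53 W/m².
For an isothermal sphere T⁴ = (1−a)S/(4σ) = 5.965×10⁷ K⁴.

T ≈ 87.9 K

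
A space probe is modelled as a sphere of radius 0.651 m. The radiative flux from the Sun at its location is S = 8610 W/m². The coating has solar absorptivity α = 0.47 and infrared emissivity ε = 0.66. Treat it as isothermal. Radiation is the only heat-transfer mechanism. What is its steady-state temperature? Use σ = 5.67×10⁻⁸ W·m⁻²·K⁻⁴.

At equilibrium, absorbed power = emitted power.
Absorbing cross-section = πr² = 1.331 m²; emitting surface = 4πr² = 5.326 m² (ratio 4).
αS·A_cross = εσ·A_surf·T⁴  ⇒  T⁴ = αS/(ε·4σ).
T⁴ = 0.470·8610/(0.66·4·5.67×10⁻⁸) = 2.703×10¹⁰ K⁴.
T = (2.703×10¹⁰)^(1/4).

T ≈ 405 K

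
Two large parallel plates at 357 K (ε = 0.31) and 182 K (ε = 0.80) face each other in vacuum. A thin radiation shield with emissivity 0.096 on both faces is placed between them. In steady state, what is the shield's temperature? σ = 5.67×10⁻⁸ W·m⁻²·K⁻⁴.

T_s ≈ 299 K

In steady state the net flux on the hot side equals that on the cold side.
σ(T₁⁴−T_s⁴)/D₁ = σ(T_s⁴−T₂⁴)/D₂, with D₁ = 1/ε₁+1/ε_s−1 = 12.64, D₂ = 1/ε_s+1/ε₂−1 = 10.67.
Solve for T_s⁴: T_s⁴ = (D₂·T₁⁴ + D₁·T₂⁴)/(D₁+D₂) = 8.028×10⁹ K⁴.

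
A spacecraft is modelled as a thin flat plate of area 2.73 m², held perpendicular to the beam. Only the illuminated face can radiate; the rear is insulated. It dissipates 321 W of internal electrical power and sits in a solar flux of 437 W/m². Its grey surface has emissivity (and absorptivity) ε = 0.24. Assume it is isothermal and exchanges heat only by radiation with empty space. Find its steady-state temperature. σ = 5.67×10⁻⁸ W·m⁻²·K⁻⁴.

T ≈ 358 K

At steady state, absorbed solar power + internal power = radiated power.
Absorbed: α·S·A_cross = 0.24·437·2.730 = 286.3 W (cross-section A).
Total input = 286.3 + 321 = 607.3 W.
Radiated: εσ·A_surf·T⁴ with A_surf = A = 2.730 m².
T⁴ = 607.3/(0.24·5.67×10⁻⁸·2.730) = 1.635×10¹⁰ K⁴.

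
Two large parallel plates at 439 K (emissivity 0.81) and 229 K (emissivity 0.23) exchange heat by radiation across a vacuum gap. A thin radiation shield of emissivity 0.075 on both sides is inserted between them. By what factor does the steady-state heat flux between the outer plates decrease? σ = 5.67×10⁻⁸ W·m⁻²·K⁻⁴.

factor ≈ 6.60

Without shield: q₀ = σΔ(T⁴)/(1/ε₁+1/ε₂−1) with denominator 4.582.
With shield the two gaps are in series; the resistances add: (1/ε₁+1/ε_s−1)+(1/ε_s+1/ε₂−1) = 13.57+16.68 = 30.25.
Heat-flux ratio q₀/q = 30.25/4.582.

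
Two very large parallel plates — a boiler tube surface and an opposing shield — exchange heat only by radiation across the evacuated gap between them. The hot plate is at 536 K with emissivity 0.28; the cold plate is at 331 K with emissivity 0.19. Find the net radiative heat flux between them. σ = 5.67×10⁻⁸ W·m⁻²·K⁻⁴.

For two infinite grey parallel plates, q = σ(T₁⁴ − T₂⁴)/(1/ε₁ + 1/ε₂ − 1).
T₁⁴ − T₂⁴ = 8.254×10¹⁰ − 1.200×10¹⁰ = 7.054×10¹⁰ K⁴.
1/ε₁ + 1/ε₂ − 1 = 3.571 + 5.263 − 1 = 7.835.
q = 5.67×10⁻⁸ × 7.054×10¹⁰ / 7.835.

q ≈ 510 W/m²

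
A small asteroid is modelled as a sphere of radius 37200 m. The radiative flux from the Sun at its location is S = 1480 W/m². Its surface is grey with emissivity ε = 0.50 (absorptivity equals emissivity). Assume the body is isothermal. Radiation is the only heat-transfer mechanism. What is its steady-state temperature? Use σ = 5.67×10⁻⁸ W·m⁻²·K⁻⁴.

At equilibrium, absorbed power = emitted power.
Absorbing cross-section = πr² = 4.347×10⁹ m²; emitting surface = 4πr² = 1.739×10¹⁰ m² (ratio 4).
εS·A_cross = εσ·A_surf·T⁴  ⇒  T⁴ = S/(4σ)   (ε cancels).
T⁴ = 1480/(4·5.67×10⁻⁸) = 6.526×10⁹ K⁴.
T = (6.526×10⁹)^(1/4).

T ≈ 284 K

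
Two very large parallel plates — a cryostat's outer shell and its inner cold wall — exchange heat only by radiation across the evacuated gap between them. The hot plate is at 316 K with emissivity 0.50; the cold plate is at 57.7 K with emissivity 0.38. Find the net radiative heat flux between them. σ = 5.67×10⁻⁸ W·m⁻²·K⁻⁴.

For two infinite grey parallel plates, q = σ(T₁⁴ − T₂⁴)/(1/ε₁ + 1/ε₂ − 1).
T₁⁴ − T₂⁴ = 9.971×10⁹ − 1.108×10⁷ = 9.960×10⁹ K⁴.
1/ε₁ + 1/ε₂ − 1 = 2.000 + 2.632 − 1 = 3.632.
q = 5.67×10⁻⁸ × 9.960×10⁹ / 3.632.

q ≈ 156 W/m²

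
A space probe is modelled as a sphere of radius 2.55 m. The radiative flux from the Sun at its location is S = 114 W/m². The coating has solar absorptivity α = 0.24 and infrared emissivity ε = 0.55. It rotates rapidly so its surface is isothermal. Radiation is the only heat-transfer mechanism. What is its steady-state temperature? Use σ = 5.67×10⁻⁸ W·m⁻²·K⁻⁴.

At equilibrium, absorbed power = emitted power.
Absorbing cross-section = πr² = 20.43 m²; emitting surface = 4πr² = 81.71 m² (ratio 4).
αS·A_cross = εσ·A_surf·T⁴  ⇒  T⁴ = αS/(ε·4σ).
T⁴ = 0.240·114/(0.55·4·5.67×10⁻⁸) = 2.193×10⁸ K⁴.
T = (2.193×10⁸)^(1/4).

T ≈ 122 K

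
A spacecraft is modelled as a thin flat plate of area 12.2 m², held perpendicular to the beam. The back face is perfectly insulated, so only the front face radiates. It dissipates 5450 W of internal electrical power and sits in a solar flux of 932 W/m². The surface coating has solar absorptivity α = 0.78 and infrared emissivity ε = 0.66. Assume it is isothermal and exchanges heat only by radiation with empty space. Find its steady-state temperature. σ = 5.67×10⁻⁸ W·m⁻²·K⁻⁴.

At steady state, absorbed solar power + internal power = radiated power.
Absorbed: α·S·A_cross = 0.78·932·12.20 = 8869 W (cross-section A).
Total input = 8869 + 5450 = 14320 W.
Radiated: εσ·A_surf·T⁴ with A_surf = A = 12.20 m².
T⁴ = 14320/(0.66·5.67×10⁻⁸·12.20) = 3.136×10¹⁰ K⁴.

T ≈ 421 K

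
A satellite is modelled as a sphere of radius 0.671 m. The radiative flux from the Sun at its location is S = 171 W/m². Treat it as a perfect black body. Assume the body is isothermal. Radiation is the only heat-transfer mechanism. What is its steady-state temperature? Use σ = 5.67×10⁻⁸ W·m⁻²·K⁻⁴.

T ≈ 166 K

At equilibrium, absorbed power = emitted power.
Absorbing cross-section = πr² = 1.414 m²; emitting surface = 4πr² = 5.658 m² (ratio 4).
S·A_cross = εσ·A_surf·T⁴  ⇒  T⁴ = S/(4σ).
T⁴ = 1.00·171/(4·5.67×10⁻⁸) = 7.540×10⁸ K⁴.
T = (7.540×10⁸)^(1/4).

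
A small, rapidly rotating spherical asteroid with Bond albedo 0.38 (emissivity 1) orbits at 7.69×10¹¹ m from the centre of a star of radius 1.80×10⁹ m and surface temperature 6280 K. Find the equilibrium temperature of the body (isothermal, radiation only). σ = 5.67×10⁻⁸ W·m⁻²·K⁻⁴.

T ≈ 191 K

The star's surface emits σT_*⁴; at distance d the flux is S = σT_*⁴(R_*/d)².
S = 5.67×10⁻⁸·(6280)⁴·(1.80×10⁹/7.69×10¹¹)² = 483.2 W/m².
For an isothermal sphere T⁴ = (1−a)S/(4σ) = 1.321×10⁹ K⁴.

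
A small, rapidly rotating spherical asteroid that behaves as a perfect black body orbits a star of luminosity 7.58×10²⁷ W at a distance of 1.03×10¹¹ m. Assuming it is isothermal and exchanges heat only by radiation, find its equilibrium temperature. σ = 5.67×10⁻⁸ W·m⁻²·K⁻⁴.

T ≈ 708 K

First find the stellar flux at distance d: S = L/(4πd²) = 7.58×10²⁷/(4π·(1.03×10¹¹)²) = 56860 W/m².
For an isothermal sphere, absorbed (1−a)S·πr² = emitted σ·4πr²·T⁴, so T⁴ = (1−a)S/(4σ).
T⁴ = 1.00·56860/(4·5.67×10⁻⁸) = 2.507×10¹¹ K⁴.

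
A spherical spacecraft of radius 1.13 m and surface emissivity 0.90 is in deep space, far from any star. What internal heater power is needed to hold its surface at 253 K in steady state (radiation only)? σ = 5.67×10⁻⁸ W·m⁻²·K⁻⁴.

P ≈ 3350 W

P = εσ·4πr²·T⁴.
4πr² = 16.05 m²; T⁴ = 4.097×10⁹ K⁴.
P = 0.90·5.67×10⁻⁸·16.05·4.097×10⁹.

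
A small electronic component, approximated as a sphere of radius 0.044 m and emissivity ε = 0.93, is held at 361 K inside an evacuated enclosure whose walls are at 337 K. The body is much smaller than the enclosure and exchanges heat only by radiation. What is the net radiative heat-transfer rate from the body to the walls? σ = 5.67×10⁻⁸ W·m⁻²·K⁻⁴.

P_net ≈ 5.24 W

For a small grey body in a large enclosure: P_net = εσA(T_body⁴ − T_wall⁴).
A = 4πr² = 0.02433 m²; T_body⁴ − T_wall⁴ = 1.698×10¹⁰ − 1.290×10¹⁰ = 4.086×10⁹ K⁴.
|P_net| = 0.93·5.67×10⁻⁸·0.02433·4.086×10⁹.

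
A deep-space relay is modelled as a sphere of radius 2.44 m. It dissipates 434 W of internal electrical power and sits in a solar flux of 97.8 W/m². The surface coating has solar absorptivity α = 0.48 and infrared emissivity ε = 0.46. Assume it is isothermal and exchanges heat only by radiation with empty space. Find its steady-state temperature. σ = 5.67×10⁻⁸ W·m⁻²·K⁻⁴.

T ≈ 161 K

At steady state, absorbed solar power + internal power = radiated power.
Absorbed: α·S·A_cross = 0.48·97.8·18.70 = 878.0 W (cross-section πr²).
Total input = 878.0 + 434 = 1312 W.
Radiated: εσ·A_surf·T⁴ with A_surf = 4πr² = 74.82 m².
T⁴ = 1312/(0.46·5.67×10⁻⁸·74.82) = 6.724×10⁸ K⁴.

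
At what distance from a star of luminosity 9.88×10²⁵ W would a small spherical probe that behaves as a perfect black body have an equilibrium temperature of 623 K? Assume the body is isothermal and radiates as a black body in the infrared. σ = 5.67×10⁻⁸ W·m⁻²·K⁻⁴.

For an isothermal black-emitting sphere, (1−a)S·πr² = σ·4πr²·T⁴ ⇒ S = 4σT⁴/(1−a).
S = 4·5.67×10⁻⁸·(623)⁴/1.00 = 34170 W/m².
Flux falls as S = L/(4πd²), so d = √(L/(4πS)) = √(9.88×10²⁵/(4π·34170)).

d ≈ 1.52×10¹⁰ m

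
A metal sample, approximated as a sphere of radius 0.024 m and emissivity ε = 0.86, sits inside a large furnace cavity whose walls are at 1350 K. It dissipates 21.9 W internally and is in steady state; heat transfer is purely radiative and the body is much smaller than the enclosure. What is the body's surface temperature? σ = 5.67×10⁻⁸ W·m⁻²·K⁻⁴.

For a small grey body in a large enclosure, net radiated power = εσA(T⁴ − T_w⁴).
Steady state: P = εσA(T⁴ − T_w⁴) with A = 4πr² = 0.007238 m².
T⁴ = P/(εσA) + T_w⁴ = 21.9/(0.86·5.67×10⁻⁸·0.007238) + (1350)⁴
    = 6.205×10¹⁰ + 3.322×10¹² = 3.384×10¹² K⁴.

T ≈ 1360 K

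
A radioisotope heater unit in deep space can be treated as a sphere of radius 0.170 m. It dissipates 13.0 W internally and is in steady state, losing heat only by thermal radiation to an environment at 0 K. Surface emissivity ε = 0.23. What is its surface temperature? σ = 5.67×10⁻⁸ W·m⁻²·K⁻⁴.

Steady state: internal power = radiated power, P = εσA T⁴.
Radiating area A = 4πr² = 0.3632 m².
T⁴ = P/(εσA) = 13.0/(0.23·5.67×10⁻⁸·0.3632) = 2.745×10⁹ K⁴.
T = (2.745×10⁹)^(1/4).

T ≈ 229 K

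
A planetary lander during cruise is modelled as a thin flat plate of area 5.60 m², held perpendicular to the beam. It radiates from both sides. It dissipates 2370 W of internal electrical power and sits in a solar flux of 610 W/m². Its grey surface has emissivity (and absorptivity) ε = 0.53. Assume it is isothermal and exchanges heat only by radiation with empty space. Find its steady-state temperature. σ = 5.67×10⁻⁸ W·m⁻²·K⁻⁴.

At steady state, absorbed solar power + internal power = radiated power.
Absorbed: α·S·A_cross = 0.53·610·5.600 = 1810 W (cross-section A).
Total input = 1810 + 2370 = 4180 W.
Radiated: εσ·A_surf·T⁴ with A_surf = 2A = 11.20 m².
T⁴ = 4180/(0.53·5.67×10⁻⁸·11.20) = 1.242×10¹⁰ K⁴.

T ≈ 334 K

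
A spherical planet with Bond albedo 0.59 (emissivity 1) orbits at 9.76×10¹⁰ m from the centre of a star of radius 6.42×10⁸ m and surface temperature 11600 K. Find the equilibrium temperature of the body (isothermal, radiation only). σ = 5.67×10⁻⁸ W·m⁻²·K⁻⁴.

T ≈ 532 K

The star's surface emits σT_*⁴; at distance d the flux is S = σT_*⁴(R_*/d)².
S = 5.67×10⁻⁸·(11600)⁴·(6.42×10⁸/9.76×10¹⁰)² = 44420 W/m².
For an isothermal sphere T⁴ = (1−a)S/(4σ) = 8.030×10¹⁰ K⁴.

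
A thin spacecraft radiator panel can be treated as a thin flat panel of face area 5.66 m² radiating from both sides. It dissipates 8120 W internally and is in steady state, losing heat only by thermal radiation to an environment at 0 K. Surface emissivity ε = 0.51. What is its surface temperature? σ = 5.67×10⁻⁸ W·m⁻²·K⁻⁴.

T ≈ 397 K

Steady state: internal power = radiated power, P = εσA T⁴.
Radiating area A = 2·5.66 = 11.32 m².
T⁴ = P/(εσA) = 8120/(0.51·5.67×10⁻⁸·11.32) = 2.481×10¹⁰ K⁴.
T = (2.481×10¹⁰)^(1/4).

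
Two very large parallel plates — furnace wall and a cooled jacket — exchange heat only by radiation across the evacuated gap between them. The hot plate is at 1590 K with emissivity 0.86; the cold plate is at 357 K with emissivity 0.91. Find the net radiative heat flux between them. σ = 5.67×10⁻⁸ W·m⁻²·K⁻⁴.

For two infinite grey parallel plates, q = σ(T₁⁴ − T₂⁴)/(1/ε₁ + 1/ε₂ − 1).
T₁⁴ − T₂⁴ = 6.391×10¹² − 1.624×10¹⁰ = 6.375×10¹² K⁴.
1/ε₁ + 1/ε₂ − 1 = 1.163 + 1.099 − 1 = 1.262.
q = 5.67×10⁻⁸ × 6.375×10¹² / 1.262.

q ≈ 2.86×10⁵ W/m²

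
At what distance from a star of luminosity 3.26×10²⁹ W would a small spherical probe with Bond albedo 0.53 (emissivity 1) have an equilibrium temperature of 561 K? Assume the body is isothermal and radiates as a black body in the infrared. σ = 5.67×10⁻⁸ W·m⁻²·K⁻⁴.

d ≈ 7.37×10¹¹ m

For an isothermal black-emitting sphere, (1−a)S·πr² = σ·4πr²·T⁴ ⇒ S = 4σT⁴/(1−a).
S = 4·5.67×10⁻⁸·(561)⁴/0.470 = 47800 W/m².
Flux falls as S = L/(4πd²), so d = √(L/(4πS)) = √(3.26×10²⁹/(4π·47800)).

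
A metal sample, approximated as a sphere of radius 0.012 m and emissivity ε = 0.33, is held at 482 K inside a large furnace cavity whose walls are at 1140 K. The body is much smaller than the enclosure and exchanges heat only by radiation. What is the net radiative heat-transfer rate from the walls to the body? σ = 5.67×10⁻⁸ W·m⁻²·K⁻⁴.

P_net ≈ 55.4 W

For a small grey body in a large enclosure: P_net = εσA(T_body⁴ − T_wall⁴).
A = 4πr² = 0.001810 m²; T_body⁴ − T_wall⁴ = 5.397×10¹⁰ − 1.689×10¹² = -1.635×10¹² K⁴.
|P_net| = 0.33·5.67×10⁻⁸·0.001810·1.635×10¹².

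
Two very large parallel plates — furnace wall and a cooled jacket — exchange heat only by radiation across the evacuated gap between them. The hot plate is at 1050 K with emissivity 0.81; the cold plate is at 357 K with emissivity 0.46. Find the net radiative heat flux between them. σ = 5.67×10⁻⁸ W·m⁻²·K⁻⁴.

For two infinite grey parallel plates, q = σ(T₁⁴ − T₂⁴)/(1/ε₁ + 1/ε₂ − 1).
T₁⁴ − T₂⁴ = 1.216×10¹² − 1.624×10¹⁰ = 1.199×10¹² K⁴.
1/ε₁ + 1/ε₂ − 1 = 1.235 + 2.174 − 1 = 2.408.
q = 5.67×10⁻⁸ × 1.199×10¹² / 2.408.

q ≈ 28200 W/m²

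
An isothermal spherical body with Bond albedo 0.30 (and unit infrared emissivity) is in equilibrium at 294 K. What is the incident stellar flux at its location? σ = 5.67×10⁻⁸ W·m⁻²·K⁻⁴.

(1−a)S·πr² = σ·4πr²·T⁴ ⇒ S = 4σT⁴/(1−a).
S = 4·5.67×10⁻⁸·7.471×10⁹/0.700.

S ≈ 2420 W/m²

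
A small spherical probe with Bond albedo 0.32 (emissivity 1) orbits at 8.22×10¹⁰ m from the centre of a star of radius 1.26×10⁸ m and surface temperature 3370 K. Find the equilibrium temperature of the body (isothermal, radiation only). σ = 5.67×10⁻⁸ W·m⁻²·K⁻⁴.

The star's surface emits σT_*⁴; at distance d the flux is S = σT_*⁴(R_*/d)².
S = 5.67×10⁻⁸·(3370)⁴·(1.26×10⁸/8.22×10¹⁰)² = 17.18 W/m².
For an isothermal sphere T⁴ = (1−a)S/(4σ) = 5.152×10⁷ K⁴.

T ≈ 84.7 K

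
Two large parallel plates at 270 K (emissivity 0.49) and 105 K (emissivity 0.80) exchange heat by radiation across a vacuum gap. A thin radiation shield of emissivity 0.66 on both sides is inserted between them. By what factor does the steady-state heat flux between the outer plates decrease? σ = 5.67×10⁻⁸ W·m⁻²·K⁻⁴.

factor ≈ 1.89

Without shield: q₀ = σΔ(T⁴)/(1/ε₁+1/ε₂−1) with denominator 2.291.
With shield the two gaps are in series; the resistances add: (1/ε₁+1/ε_s−1)+(1/ε_s+1/ε₂−1) = 2.556+1.765 = 4.321.
Heat-flux ratio q₀/q = 4.321/2.291.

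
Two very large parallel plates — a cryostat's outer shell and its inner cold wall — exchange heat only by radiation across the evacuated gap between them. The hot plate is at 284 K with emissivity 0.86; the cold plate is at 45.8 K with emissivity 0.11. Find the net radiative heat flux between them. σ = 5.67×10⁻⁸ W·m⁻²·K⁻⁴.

For two infinite grey parallel plates, q = σ(T₁⁴ − T₂⁴)/(1/ε₁ + 1/ε₂ − 1).
T₁⁴ − T₂⁴ = 6.505×10⁹ − 4.400×10⁶ = 6.501×10⁹ K⁴.
1/ε₁ + 1/ε₂ − 1 = 1.163 + 9.091 − 1 = 9.254.
q = 5.67×10⁻⁸ × 6.501×10⁹ / 9.254.

q ≈ 39.8 W/m²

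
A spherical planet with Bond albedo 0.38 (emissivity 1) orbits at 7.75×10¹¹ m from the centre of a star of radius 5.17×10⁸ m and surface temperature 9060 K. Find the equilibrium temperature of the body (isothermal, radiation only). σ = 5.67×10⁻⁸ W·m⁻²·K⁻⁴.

The star's surface emits σT_*⁴; at distance d the flux is S = σT_*⁴(R_*/d)².
S = 5.67×10⁻⁸·(9060)⁴·(5.17×10⁸/7.75×10¹¹)² = 170.0 W/m².
For an isothermal sphere T⁴ = (1−a)S/(4σ) = 4.648×10⁸ K⁴.

T ≈ 147 K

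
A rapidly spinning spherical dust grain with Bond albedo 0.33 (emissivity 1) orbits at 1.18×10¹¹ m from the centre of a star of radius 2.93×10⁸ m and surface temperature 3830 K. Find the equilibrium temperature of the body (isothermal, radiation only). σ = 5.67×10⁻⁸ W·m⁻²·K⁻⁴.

T ≈ 122 K

The star's surface emits σT_*⁴; at distance d the flux is S = σT_*⁴(R_*/d)².
S = 5.67×10⁻⁸·(3830)⁴·(2.93×10⁸/1.18×10¹¹)² = 75.22 W/m².
For an isothermal sphere T⁴ = (1−a)S/(4σ) = 2.222×10⁸ K⁴.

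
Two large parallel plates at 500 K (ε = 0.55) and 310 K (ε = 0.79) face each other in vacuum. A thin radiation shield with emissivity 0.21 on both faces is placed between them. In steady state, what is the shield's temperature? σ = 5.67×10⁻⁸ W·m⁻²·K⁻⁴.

T_s ≈ 431 K

In steady state the net flux on the hot side equals that on the cold side.
σ(T₁⁴−T_s⁴)/D₁ = σ(T_s⁴−T₂⁴)/D₂, with D₁ = 1/ε₁+1/ε_s−1 = 5.580, D₂ = 1/ε_s+1/ε₂−1 = 5.028.
Solve for T_s⁴: T_s⁴ = (D₂·T₁⁴ + D₁·T₂⁴)/(D₁+D₂) = 3.448×10¹⁰ K⁴.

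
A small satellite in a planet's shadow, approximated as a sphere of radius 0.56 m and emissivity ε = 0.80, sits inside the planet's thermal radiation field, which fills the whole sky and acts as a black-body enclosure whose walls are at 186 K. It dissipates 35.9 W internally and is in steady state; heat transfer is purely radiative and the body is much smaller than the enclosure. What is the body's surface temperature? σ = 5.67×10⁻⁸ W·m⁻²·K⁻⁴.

For a small grey body in a large enclosure, net radiated power = εσA(T⁴ − T_w⁴).
Steady state: P = εσA(T⁴ − T_w⁴) with A = 4πr² = 3.941 m².
T⁴ = P/(εσA) + T_w⁴ = 35.9/(0.80·5.67×10⁻⁸·3.941) + (186)⁴
    = 2.008×10⁸ + 1.197×10⁹ = 1.398×10⁹ K⁴.

T ≈ 193 K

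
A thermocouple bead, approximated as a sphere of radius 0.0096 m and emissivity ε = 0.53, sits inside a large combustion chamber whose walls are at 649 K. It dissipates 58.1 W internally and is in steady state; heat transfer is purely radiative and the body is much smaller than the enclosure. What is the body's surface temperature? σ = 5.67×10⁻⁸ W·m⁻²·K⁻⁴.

For a small grey body in a large enclosure, net radiated power = εσA(T⁴ − T_w⁴).
Steady state: P = εσA(T⁴ − T_w⁴) with A = 4πr² = 0.001158 m².
T⁴ = P/(εσA) + T_w⁴ = 58.1/(0.53·5.67×10⁻⁸·0.001158) + (649)⁴
    = 1.669×10¹² + 1.774×10¹¹ = 1.847×10¹² K⁴.

T ≈ 1170 K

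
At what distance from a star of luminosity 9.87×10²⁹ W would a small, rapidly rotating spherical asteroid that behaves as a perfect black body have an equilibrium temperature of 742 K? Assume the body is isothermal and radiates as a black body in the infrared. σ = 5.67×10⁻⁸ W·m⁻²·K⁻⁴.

For an isothermal black-emitting sphere, (1−a)S·πr² = σ·4πr²·T⁴ ⇒ S = 4σT⁴/(1−a).
S = 4·5.67×10⁻⁸·(742)⁴/1.00 = 68750 W/m².
Flux falls as S = L/(4πd²), so d = √(L/(4πS)) = √(9.87×10²⁹/(4π·68750)).

d ≈ 1.07×10¹² m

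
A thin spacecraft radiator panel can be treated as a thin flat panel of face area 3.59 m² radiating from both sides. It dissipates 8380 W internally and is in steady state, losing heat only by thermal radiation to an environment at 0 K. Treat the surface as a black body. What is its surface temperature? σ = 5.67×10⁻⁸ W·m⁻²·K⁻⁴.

T ≈ 379 K

Steady state: internal power = radiated power, P = εσA T⁴.
Radiating area A = 2·3.59 = 7.180 m².
T⁴ = P/(εσA) = 8380/(1.0·5.67×10⁻⁸·7.180) = 2.058×10¹⁰ K⁴.
T = (2.058×10¹⁰)^(1/4).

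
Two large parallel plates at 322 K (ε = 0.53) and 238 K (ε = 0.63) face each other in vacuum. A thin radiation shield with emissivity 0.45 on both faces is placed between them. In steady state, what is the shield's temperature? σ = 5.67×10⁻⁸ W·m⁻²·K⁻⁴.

T_s ≈ 287 K

In steady state the net flux on the hot side equals that on the cold side.
σ(T₁⁴−T_s⁴)/D₁ = σ(T_s⁴−T₂⁴)/D₂, with D₁ = 1/ε₁+1/ε_s−1 = 3.109, D₂ = 1/ε_s+1/ε₂−1 = 2.810.
Solve for T_s⁴: T_s⁴ = (D₂·T₁⁴ + D₁·T₂⁴)/(D₁+D₂) = 6.789×10⁹ K⁴.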